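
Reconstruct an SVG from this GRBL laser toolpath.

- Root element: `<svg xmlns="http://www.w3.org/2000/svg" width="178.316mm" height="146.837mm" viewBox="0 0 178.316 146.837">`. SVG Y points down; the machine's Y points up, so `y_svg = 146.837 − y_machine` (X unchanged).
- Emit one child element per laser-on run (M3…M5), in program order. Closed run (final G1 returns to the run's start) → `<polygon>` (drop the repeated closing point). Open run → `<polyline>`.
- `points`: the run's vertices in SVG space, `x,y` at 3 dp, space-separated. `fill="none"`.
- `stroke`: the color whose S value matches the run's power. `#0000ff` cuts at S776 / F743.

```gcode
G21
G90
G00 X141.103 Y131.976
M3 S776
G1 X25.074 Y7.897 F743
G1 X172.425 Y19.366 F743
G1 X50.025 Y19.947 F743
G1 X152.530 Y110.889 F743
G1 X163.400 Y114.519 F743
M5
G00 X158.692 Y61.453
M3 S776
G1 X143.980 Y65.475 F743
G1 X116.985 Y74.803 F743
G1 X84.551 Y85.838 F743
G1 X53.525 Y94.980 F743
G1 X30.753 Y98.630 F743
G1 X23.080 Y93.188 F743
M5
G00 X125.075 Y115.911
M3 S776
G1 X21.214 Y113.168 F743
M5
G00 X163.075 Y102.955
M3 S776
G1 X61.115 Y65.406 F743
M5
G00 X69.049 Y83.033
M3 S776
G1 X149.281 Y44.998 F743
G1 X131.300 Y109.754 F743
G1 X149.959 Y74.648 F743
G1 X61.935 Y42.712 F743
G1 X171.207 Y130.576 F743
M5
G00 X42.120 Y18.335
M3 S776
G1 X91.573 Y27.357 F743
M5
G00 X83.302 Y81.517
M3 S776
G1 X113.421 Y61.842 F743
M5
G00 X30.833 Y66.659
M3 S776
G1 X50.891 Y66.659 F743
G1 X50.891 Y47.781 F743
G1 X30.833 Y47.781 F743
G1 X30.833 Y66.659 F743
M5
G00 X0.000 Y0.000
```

y_svg = 146.837 − y_m. Every run uses S776, so all elements get stroke `#0000ff` (cut).

[1] open run; points: 141.103,14.861 25.074,138.940 172.425,127.471 50.025,126.890 152.530,35.948 163.400,32.318

[2] open run; points: 158.692,85.384 143.980,81.362 116.985,72.034 84.551,60.999 53.525,51.857 30.753,48.207 23.080,53.649

[3] open run; points: 125.075,30.926 21.214,33.669

[4] open run; points: 163.075,43.882 61.115,81.431

[5] open run; points: 69.049,63.804 149.281,101.839 131.300,37.083 149.959,72.189 61.935,104.125 171.207,16.261

[6] open run; points: 42.120,128.502 91.573,119.480

[7] open run; points: 83.302,65.320 113.421,84.995

[8] closed run; points: 30.833,80.178 50.891,80.178 50.891,99.056 30.833,99.056

<svg xmlns="http://www.w3.org/2000/svg" width="178.316mm" height="146.837mm" viewBox="0 0 178.316 146.837">
  <polyline points="141.103,14.861 25.074,138.940 172.425,127.471 50.025,126.890 152.530,35.948 163.400,32.318" fill="none" stroke="#0000ff"/>
  <polyline points="158.692,85.384 143.980,81.362 116.985,72.034 84.551,60.999 53.525,51.857 30.753,48.207 23.080,53.649" fill="none" stroke="#0000ff"/>
  <polyline points="125.075,30.926 21.214,33.669" fill="none" stroke="#0000ff"/>
  <polyline points="163.075,43.882 61.115,81.431" fill="none" stroke="#0000ff"/>
  <polyline points="69.049,63.804 149.281,101.839 131.300,37.083 149.959,72.189 61.935,104.125 171.207,16.261" fill="none" stroke="#0000ff"/>
  <polyline points="42.120,128.502 91.573,119.480" fill="none" stroke="#0000ff"/>
  <polyline points="83.302,65.320 113.421,84.995" fill="none" stroke="#0000ff"/>
  <polygon points="30.833,80.178 50.891,80.178 50.891,99.056 30.833,99.056" fill="none" stroke="#0000ff"/>
</svg>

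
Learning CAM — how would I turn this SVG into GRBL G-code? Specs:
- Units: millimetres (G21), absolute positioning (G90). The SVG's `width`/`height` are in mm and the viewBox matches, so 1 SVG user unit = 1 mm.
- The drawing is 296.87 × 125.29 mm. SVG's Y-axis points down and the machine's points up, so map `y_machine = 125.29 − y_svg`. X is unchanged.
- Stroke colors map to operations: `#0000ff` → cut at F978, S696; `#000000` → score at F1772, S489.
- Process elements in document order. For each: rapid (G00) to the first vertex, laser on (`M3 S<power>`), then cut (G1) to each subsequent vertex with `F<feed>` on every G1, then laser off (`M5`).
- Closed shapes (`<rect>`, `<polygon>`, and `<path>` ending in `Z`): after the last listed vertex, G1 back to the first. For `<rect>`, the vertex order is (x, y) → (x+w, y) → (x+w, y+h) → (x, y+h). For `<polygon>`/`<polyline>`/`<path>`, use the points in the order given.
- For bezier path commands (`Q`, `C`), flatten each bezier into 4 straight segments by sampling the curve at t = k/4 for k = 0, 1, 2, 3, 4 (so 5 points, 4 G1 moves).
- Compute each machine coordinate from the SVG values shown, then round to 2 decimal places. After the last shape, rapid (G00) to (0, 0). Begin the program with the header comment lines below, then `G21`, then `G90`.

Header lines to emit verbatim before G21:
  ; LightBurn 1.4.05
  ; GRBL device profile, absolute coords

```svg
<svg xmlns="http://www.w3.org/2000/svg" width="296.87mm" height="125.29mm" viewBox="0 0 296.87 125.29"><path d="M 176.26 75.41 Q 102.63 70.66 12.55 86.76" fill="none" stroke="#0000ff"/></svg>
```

Since the viewBox matches the mm dimensions, user units are millimetres directly. The only transform is the Y-flip y_m = 125.29 − y_svg.

Shape 1 is a quadratic bezier drawn with `<path>`. Its stroke #0000ff means cut at S696, F978. After flipping Y the toolpath is (176.26,49.88) → (138.42,50.95) → (98.52,49.42) → (56.56,45.28) → (12.55,38.53).

; LightBurn 1.4.05
; GRBL device profile, absolute coords
G21
G90
G00 X176.26 Y49.88
M3 S696
G1 X138.42 Y50.95 F978
G1 X98.52 Y49.42 F978
G1 X56.56 Y45.28 F978
G1 X12.55 Y38.53 F978
M5
G00 X0.00 Y0.00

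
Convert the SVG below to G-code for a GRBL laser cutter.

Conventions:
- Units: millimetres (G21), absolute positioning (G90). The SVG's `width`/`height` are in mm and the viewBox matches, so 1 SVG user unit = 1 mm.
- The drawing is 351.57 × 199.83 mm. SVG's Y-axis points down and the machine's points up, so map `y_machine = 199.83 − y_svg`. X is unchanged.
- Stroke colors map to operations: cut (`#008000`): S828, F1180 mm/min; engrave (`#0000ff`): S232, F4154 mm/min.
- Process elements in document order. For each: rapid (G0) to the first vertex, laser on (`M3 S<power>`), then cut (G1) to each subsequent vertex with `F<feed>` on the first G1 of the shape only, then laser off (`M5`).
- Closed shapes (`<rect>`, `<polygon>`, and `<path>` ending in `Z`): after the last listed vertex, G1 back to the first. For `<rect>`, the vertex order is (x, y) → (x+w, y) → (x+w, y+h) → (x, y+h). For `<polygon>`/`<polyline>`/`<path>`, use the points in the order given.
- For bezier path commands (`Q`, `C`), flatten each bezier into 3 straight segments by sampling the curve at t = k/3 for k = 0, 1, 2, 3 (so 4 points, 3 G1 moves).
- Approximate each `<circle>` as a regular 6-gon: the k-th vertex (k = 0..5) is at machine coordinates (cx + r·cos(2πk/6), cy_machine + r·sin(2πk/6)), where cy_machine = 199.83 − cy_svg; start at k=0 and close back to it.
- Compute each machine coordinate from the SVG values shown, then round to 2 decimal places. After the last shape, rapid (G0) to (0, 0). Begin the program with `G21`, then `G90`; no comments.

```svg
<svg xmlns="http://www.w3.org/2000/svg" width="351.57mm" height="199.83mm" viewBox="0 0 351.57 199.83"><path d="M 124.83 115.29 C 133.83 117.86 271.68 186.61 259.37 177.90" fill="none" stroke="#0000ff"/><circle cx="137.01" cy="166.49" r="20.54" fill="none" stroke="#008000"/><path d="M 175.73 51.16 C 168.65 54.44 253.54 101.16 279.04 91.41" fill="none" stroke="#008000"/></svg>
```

G21
G90
G0 X124.83 Y84.54
M3 S232
G1 X166.45 Y65.23 F4154
G1 X231.96 Y33.72
G1 X259.37 Y21.93
M5
G0 X157.55 Y33.34
M3 S828
G1 X147.28 Y51.13 F1180
G1 X126.74 Y51.13
G1 X116.47 Y33.34
G1 X126.74 Y15.55
G1 X147.28 Y15.55
G1 X157.55 Y33.34
M5
G0 X175.73 Y148.67
M3 S828
G1 X193.70 Y134.61 F1180
G1 X239.35 Y113.79
G1 X279.04 Y108.42
M5
G0 X0.00 Y0.00

Since the viewBox matches the mm dimensions, user units are millimetres directly. The only transform is the Y-flip y_m = 199.83 − y_svg.

Shape 1 is a cubic bezier drawn with `<path>`. Its stroke #0000ff means engrave at S232, F4154. After flipping Y the toolpath is (124.83,84.54) → (166.45,65.23) → (231.96,33.72) → (259.37,21.93).

Shape 2 is a circle drawn with `<circle>`. Its stroke #008000 means cut at S828, F1180. After flipping Y the toolpath is (157.55,33.34) → (147.28,51.13) → (126.74,51.13) → (116.47,33.34) → (126.74,15.55) → (147.28,15.55) → (157.55,33.34), returning to the start.

Shape 3 is a cubic bezier drawn with `<path>`. Its stroke #008000 means cut at S828, F1180. After flipping Y the toolpath is (175.73,148.67) → (193.70,134.61) → (239.35,113.79) → (279.04,108.42).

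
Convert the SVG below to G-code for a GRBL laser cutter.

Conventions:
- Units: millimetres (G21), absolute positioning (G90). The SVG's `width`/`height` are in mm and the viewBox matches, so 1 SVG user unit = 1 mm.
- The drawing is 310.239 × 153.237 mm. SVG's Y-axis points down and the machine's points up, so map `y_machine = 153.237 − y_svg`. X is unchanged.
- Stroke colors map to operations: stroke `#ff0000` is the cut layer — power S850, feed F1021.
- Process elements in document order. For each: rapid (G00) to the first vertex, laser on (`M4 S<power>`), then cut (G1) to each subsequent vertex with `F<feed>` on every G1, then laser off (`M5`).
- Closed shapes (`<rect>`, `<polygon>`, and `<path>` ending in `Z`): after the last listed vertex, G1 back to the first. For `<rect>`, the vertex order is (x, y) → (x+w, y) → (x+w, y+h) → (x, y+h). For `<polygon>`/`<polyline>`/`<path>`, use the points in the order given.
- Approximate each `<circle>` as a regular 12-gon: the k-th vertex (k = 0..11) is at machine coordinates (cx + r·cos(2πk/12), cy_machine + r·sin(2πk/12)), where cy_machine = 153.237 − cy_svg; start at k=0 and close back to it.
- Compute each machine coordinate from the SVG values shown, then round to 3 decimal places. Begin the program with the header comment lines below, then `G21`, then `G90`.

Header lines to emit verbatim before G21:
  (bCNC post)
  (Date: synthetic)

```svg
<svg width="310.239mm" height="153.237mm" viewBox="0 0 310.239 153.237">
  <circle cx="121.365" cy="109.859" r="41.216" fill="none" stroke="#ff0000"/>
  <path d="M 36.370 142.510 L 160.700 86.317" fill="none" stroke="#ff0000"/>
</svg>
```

(bCNC post)
(Date: synthetic)
G21
G90
G00 X162.581 Y43.378
M4 S850
G1 X157.059 Y63.986 F1021
G1 X141.973 Y79.072 F1021
G1 X121.365 Y84.594 F1021
G1 X100.757 Y79.072 F1021
G1 X85.671 Y63.986 F1021
G1 X80.149 Y43.378 F1021
G1 X85.671 Y22.770 F1021
G1 X100.757 Y7.684 F1021
G1 X121.365 Y2.162 F1021
G1 X141.973 Y7.684 F1021
G1 X157.059 Y22.770 F1021
G1 X162.581 Y43.378 F1021
M5
G00 X36.370 Y10.727
M4 S850
G1 X160.700 Y66.920 F1021
M5

1 u = 1 mm; y_m = 153.237 − y.

[1] `<circle>` circle, #ff0000→cut S850 F1021: (162.581,43.378) → (157.059,63.986) → (141.973,79.072) → (121.365,84.594) → (100.757,79.072) → (85.671,63.986) → (80.149,43.378) → (85.671,22.770) → (100.757,7.684) → (121.365,2.162) → (141.973,7.684) → (157.059,22.770) → (162.581,43.378) (closed)

[2] `<path>` line segment, #ff0000→cut S850 F1021: (36.370,10.727) → (160.700,66.920)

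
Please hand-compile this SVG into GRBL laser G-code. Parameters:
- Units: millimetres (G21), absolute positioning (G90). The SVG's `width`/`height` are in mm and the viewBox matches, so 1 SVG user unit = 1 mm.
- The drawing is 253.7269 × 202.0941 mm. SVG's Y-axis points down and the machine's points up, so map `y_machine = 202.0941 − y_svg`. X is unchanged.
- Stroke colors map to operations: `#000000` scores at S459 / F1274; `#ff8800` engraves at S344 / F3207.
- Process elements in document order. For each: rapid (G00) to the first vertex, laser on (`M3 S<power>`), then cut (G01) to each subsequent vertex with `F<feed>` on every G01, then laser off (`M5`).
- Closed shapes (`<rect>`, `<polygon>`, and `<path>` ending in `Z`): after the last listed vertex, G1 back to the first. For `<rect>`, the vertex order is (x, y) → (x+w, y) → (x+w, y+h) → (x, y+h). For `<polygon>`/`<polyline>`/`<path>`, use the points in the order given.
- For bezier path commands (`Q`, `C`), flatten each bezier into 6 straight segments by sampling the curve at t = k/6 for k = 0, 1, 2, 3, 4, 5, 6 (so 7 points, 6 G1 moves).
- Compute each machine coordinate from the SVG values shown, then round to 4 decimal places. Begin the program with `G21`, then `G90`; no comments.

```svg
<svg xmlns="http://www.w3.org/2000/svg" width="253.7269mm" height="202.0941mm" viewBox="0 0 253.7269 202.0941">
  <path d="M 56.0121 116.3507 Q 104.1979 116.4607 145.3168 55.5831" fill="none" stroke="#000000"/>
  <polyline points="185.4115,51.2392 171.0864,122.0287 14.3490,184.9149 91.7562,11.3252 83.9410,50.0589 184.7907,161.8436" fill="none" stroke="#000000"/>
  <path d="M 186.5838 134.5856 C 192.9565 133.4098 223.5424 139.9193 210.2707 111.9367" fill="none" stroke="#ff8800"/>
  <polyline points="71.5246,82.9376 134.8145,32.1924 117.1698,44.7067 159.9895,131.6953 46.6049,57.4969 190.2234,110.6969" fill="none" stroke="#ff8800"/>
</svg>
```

Since the viewBox matches the mm dimensions, user units are millimetres directly. The only transform is the Y-flip y_m = 202.0941 − y_svg.

Shape 1 is a quadratic bezier drawn with `<path>`. Its stroke #000000 means score at S459, F1274. After flipping Y the toolpath is (56.0121,85.7434) → (71.8777,87.4008) → (87.3508,92.4465) → (102.4312,100.8803) → (117.1190,112.7023) → (131.4142,127.9126) → (145.3168,146.5110).

Shape 2 is a open polyline drawn with `<polyline>`. Its stroke #000000 means score at S459, F1274. After flipping Y the toolpath is (185.4115,150.8549) → (171.0864,80.0654) → (14.3490,17.1792) → (91.7562,190.7689) → (83.9410,152.0352) → (184.7907,40.2505).

Shape 3 is a cubic bezier drawn with `<path>`. Its stroke #ff8800 means engrave at S344, F3207. After flipping Y the toolpath is (186.5838,67.5085) → (191.4728,67.6512) → (198.5064,67.6847) → (205.7939,68.7804) → (211.4443,72.1100) → (213.5669,78.8452) → (210.2707,90.1574).

Shape 4 is a open polyline drawn with `<polyline>`. Its stroke #ff8800 means engrave at S344, F3207. After flipping Y the toolpath is (71.5246,119.1565) → (134.8145,169.9017) → (117.1698,157.3874) → (159.9895,70.3988) → (46.6049,144.5972) → (190.2234,91.3972).

G21
G90
G00 X56.0121 Y85.7434
M3 S459
G01 X71.8777 Y87.4008 F1274
G01 X87.3508 Y92.4465 F1274
G01 X102.4312 Y100.8803 F1274
G01 X117.1190 Y112.7023 F1274
G01 X131.4142 Y127.9126 F1274
G01 X145.3168 Y146.5110 F1274
M5
G00 X185.4115 Y150.8549
M3 S459
G01 X171.0864 Y80.0654 F1274
G01 X14.3490 Y17.1792 F1274
G01 X91.7562 Y190.7689 F1274
G01 X83.9410 Y152.0352 F1274
G01 X184.7907 Y40.2505 F1274
M5
G00 X186.5838 Y67.5085
M3 S344
G01 X191.4728 Y67.6512 F3207
G01 X198.5064 Y67.6847 F3207
G01 X205.7939 Y68.7804 F3207
G01 X211.4443 Y72.1100 F3207
G01 X213.5669 Y78.8452 F3207
G01 X210.2707 Y90.1574 F3207
M5
G00 X71.5246 Y119.1565
M3 S344
G01 X134.8145 Y169.9017 F3207
G01 X117.1698 Y157.3874 F3207
G01 X159.9895 Y70.3988 F3207
G01 X46.6049 Y144.5972 F3207
G01 X190.2234 Y91.3972 F3207
M5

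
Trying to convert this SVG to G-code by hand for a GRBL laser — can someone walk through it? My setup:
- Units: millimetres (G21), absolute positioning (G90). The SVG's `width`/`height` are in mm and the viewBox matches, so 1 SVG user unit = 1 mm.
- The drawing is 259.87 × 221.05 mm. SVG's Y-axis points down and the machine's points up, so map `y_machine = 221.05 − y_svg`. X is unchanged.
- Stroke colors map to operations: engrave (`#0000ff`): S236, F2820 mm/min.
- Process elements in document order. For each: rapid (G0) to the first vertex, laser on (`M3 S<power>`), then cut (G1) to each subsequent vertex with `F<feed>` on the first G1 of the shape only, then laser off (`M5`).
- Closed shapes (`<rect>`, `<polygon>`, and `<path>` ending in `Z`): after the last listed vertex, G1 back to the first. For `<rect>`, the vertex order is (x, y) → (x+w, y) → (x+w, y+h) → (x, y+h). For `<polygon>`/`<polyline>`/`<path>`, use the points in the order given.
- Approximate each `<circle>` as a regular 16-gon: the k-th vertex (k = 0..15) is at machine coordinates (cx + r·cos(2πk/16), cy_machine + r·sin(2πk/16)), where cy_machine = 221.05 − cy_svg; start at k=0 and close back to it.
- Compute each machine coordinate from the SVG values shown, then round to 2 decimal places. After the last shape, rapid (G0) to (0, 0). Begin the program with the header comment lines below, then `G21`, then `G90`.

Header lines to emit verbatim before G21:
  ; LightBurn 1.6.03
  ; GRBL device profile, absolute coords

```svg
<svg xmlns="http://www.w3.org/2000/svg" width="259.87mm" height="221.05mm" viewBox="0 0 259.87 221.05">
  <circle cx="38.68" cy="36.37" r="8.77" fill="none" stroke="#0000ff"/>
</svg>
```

; LightBurn 1.6.03
; GRBL device profile, absolute coords
G21
G90
G0 X47.45 Y184.68
M3 S236
G1 X46.78 Y188.04 F2820
G1 X44.88 Y190.88
G1 X42.04 Y192.78
G1 X38.68 Y193.45
G1 X35.32 Y192.78
G1 X32.48 Y190.88
G1 X30.58 Y188.04
G1 X29.91 Y184.68
G1 X30.58 Y181.32
G1 X32.48 Y178.48
G1 X35.32 Y176.58
G1 X38.68 Y175.91
G1 X42.04 Y176.58
G1 X44.88 Y178.48
G1 X46.78 Y181.32
G1 X47.45 Y184.68
M5
G0 X0.00 Y0.00

viewBox `0 0 259.87 221.05` with mm width/height → 1 unit = 1 mm. Flip: y_m = 221.05 − y_svg.

**Shape 1** — `<circle>` circle, stroke `#0000ff` → engrave (S236, F2820). Machine vertices: (47.45,184.68) → (46.78,188.04) → (44.88,190.88) → (42.04,192.78) → (38.68,193.45) → (35.32,192.78) → (32.48,190.88) → (30.58,188.04) → (29.91,184.68) → (30.58,181.32) → (32.48,178.48) → (35.32,176.58) → (38.68,175.91) → (42.04,176.58) → (44.88,178.48) → (46.78,181.32) → (47.45,184.68). Closed: final G1 returns to the first vertex.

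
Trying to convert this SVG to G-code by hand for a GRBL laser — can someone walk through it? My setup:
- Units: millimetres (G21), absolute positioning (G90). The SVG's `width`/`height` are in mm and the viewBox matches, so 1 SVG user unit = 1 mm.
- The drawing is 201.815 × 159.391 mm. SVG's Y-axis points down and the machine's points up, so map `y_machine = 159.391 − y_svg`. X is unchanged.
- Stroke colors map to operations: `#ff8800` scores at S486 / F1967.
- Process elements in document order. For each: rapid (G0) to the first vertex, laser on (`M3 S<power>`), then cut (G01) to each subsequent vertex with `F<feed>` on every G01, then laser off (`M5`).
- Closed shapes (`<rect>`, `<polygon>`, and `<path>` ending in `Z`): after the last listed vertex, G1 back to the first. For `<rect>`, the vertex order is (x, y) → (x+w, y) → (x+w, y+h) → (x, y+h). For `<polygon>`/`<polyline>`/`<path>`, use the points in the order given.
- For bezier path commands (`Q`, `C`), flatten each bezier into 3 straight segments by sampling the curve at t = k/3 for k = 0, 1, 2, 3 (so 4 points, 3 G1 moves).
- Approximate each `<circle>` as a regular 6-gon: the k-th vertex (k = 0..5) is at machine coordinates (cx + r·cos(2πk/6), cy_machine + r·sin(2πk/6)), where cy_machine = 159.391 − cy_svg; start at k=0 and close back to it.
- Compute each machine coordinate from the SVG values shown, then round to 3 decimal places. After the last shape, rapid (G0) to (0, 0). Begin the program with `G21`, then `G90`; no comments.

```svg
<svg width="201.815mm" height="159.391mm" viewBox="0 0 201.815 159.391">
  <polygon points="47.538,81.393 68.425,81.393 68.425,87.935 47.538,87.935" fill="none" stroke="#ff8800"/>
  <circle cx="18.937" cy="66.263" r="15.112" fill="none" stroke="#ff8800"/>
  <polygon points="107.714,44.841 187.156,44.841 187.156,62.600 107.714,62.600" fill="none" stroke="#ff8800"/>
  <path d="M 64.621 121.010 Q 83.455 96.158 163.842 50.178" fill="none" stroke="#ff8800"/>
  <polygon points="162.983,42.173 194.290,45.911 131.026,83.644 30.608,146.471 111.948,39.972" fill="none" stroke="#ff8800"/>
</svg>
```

G21
G90
G0 X47.538 Y77.998
M3 S486
G01 X68.425 Y77.998 F1967
G01 X68.425 Y71.456 F1967
G01 X47.538 Y71.456 F1967
G01 X47.538 Y77.998 F1967
M5
G0 X34.049 Y93.128
M3 S486
G01 X26.493 Y106.215 F1967
G01 X11.381 Y106.215 F1967
G01 X3.825 Y93.128 F1967
G01 X11.381 Y80.041 F1967
G01 X26.493 Y80.041 F1967
G01 X34.049 Y93.128 F1967
M5
G0 X107.714 Y114.550
M3 S486
G01 X187.156 Y114.550 F1967
G01 X187.156 Y96.791 F1967
G01 X107.714 Y96.791 F1967
G01 X107.714 Y114.550 F1967
M5
G0 X64.621 Y38.381
M3 S486
G01 X84.016 Y57.297 F1967
G01 X117.090 Y80.907 F1967
G01 X163.842 Y109.213 F1967
M5
G0 X162.983 Y117.218
M3 S486
G01 X194.290 Y113.480 F1967
G01 X131.026 Y75.747 F1967
G01 X30.608 Y12.920 F1967
G01 X111.948 Y119.419 F1967
G01 X162.983 Y117.218 F1967
M5
G0 X0.000 Y0.000

1 u = 1 mm; y_m = 159.391 − y.

[1] `<polygon>` rectangle, #ff8800→score S486 F1967: (47.538,77.998) → (68.425,77.998) → (68.425,71.456) → (47.538,71.456) → (47.538,77.998) (closed)

[2] `<circle>` circle, #ff8800→score S486 F1967: (34.049,93.128) → (26.493,106.215) → (11.381,106.215) → (3.825,93.128) → (11.381,80.041) → (26.493,80.041) → (34.049,93.128) (closed)

[3] `<polygon>` rectangle, #ff8800→score S486 F1967: (107.714,114.550) → (187.156,114.550) → (187.156,96.791) → (107.714,96.791) → (107.714,114.550) (closed)

[4] `<path>` quadratic bezier, #ff8800→score S486 F1967: (64.621,38.381) → (84.016,57.297) → (117.090,80.907) → (163.842,109.213)

[5] `<polygon>` closed polygon, #ff8800→score S486 F1967: (162.983,117.218) → (194.290,113.480) → (131.026,75.747) → (30.608,12.920) → (111.948,119.419) → (162.983,117.218) (closed)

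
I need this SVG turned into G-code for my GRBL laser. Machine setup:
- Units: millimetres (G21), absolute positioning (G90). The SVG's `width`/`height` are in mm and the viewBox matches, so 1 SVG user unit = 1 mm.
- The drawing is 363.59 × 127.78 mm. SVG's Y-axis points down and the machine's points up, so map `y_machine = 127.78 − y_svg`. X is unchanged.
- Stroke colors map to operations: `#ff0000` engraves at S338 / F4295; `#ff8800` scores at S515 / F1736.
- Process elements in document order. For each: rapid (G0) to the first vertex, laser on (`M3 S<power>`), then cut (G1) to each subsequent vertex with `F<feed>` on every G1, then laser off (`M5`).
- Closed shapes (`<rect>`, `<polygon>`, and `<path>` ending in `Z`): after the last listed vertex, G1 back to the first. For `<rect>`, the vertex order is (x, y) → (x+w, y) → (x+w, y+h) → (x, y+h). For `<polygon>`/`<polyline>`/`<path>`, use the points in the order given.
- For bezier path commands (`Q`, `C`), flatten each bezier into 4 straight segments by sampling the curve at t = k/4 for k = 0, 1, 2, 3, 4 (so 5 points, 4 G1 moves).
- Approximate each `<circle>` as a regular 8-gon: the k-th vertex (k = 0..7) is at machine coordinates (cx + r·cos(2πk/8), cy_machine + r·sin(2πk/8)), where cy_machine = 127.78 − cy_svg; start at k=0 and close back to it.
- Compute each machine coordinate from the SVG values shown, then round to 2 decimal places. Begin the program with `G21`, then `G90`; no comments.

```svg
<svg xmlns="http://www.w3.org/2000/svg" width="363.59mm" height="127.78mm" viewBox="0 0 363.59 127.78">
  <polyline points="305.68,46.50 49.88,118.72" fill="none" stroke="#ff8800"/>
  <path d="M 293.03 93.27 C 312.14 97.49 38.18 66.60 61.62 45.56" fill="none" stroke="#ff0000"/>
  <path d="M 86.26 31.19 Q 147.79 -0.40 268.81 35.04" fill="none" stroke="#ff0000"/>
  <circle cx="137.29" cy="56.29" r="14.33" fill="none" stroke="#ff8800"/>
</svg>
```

G21
G90
G0 X305.68 Y81.28
M3 S515
G1 X49.88 Y9.06 F1736
M5
G0 X293.03 Y34.51
M3 S338
G1 X261.64 Y37.23 F4295
G1 X175.70 Y48.89 F4295
G1 X90.58 Y65.30 F4295
G1 X61.62 Y82.22 F4295
M5
G0 X86.26 Y96.59
M3 S338
G1 X120.74 Y108.20 F4295
G1 X162.66 Y111.42 F4295
G1 X212.02 Y106.27 F4295
G1 X268.81 Y92.74 F4295
M5
G0 X151.62 Y71.49
M3 S515
G1 X147.42 Y81.62 F1736
G1 X137.29 Y85.82 F1736
G1 X127.16 Y81.62 F1736
G1 X122.96 Y71.49 F1736
G1 X127.16 Y61.36 F1736
G1 X137.29 Y57.16 F1736
G1 X147.42 Y61.36 F1736
G1 X151.62 Y71.49 F1736
M5

viewBox `0 0 363.59 127.78` with mm width/height → 1 unit = 1 mm. Flip: y_m = 127.78 − y_svg.

**Shape 1** — `<polyline>` line segment, stroke `#ff8800` → score (S515, F1736). Machine vertices: (305.68,81.28) → (49.88,9.06). Open path.

**Shape 2** — `<path>` cubic bezier, stroke `#ff0000` → engrave (S338, F4295). Control points (SVG): P0=(293.03,93.27), P1=(312.14,97.49), P2=(38.18,66.60), P3=(61.62,45.56); sampled at t=k/4. Machine vertices: (293.03,34.51) → (261.64,37.23) → (175.70,48.89) → (90.58,65.30) → (61.62,82.22). Open path.

**Shape 3** — `<path>` quadratic bezier, stroke `#ff0000` → engrave (S338, F4295). Control points (SVG): P0=(86.26,31.19), P1=(147.79,-0.40), P2=(268.81,35.04); sampled at t=k/4. Machine vertices: (86.26,96.59) → (120.74,108.20) → (162.66,111.42) → (212.02,106.27) → (268.81,92.74). Open path.

**Shape 4** — `<circle>` circle, stroke `#ff8800` → score (S515, F1736). Machine vertices: (151.62,71.49) → (147.42,81.62) → (137.29,85.82) → (127.16,81.62) → (122.96,71.49) → (127.16,61.36) → (137.29,57.16) → (147.42,61.36) → (151.62,71.49). Closed: final G1 returns to the first vertex.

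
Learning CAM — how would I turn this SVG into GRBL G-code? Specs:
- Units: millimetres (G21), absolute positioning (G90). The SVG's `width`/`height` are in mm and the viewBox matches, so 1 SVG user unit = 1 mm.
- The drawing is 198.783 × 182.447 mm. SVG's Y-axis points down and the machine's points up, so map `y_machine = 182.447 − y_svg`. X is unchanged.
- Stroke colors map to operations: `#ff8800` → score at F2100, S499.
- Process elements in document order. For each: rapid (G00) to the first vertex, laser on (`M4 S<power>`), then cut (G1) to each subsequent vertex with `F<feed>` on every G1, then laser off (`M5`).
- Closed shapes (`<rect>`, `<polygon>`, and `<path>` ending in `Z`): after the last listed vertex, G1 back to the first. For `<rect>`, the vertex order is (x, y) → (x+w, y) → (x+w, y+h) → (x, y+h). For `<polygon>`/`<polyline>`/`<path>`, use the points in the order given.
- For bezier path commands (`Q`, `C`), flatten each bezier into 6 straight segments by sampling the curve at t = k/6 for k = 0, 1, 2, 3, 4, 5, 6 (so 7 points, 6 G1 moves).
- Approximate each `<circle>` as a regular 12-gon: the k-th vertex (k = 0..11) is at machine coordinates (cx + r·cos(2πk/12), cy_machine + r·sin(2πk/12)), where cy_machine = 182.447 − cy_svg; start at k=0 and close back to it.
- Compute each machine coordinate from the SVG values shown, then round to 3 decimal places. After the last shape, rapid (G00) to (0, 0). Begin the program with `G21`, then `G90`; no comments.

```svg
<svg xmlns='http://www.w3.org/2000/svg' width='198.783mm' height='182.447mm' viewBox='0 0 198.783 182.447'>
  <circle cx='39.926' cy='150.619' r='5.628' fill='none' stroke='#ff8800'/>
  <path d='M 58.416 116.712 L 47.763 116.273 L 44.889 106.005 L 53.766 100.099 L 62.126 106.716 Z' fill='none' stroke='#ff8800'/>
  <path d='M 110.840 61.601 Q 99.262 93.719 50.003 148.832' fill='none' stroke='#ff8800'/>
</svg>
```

1 u = 1 mm; y_m = 182.447 − y.

[1] `<circle>` circle, #ff8800→score S499 F2100: (45.554,31.828) → (44.800,34.642) → (42.740,36.702) → (39.926,37.456) → (37.112,36.702) → (35.052,34.642) → (34.298,31.828) → (35.052,29.014) → (37.112,26.954) → (39.926,26.200) → (42.740,26.954) → (44.800,29.014) → (45.554,31.828) (closed)

[2] `<path>` regular polygon, #ff8800→score S499 F2100: (58.416,65.735) → (47.763,66.174) → (44.889,76.442) → (53.766,82.348) → (62.126,75.731) → (58.416,65.735) (closed)

[3] `<path>` quadratic bezier, #ff8800→score S499 F2100: (110.840,120.846) → (105.934,109.501) → (98.935,96.879) → (89.842,82.979) → (78.656,67.802) → (65.376,51.347) → (50.003,33.615)

G21
G90
G00 X45.554 Y31.828
M4 S499
G1 X44.800 Y34.642 F2100
G1 X42.740 Y36.702 F2100
G1 X39.926 Y37.456 F2100
G1 X37.112 Y36.702 F2100
G1 X35.052 Y34.642 F2100
G1 X34.298 Y31.828 F2100
G1 X35.052 Y29.014 F2100
G1 X37.112 Y26.954 F2100
G1 X39.926 Y26.200 F2100
G1 X42.740 Y26.954 F2100
G1 X44.800 Y29.014 F2100
G1 X45.554 Y31.828 F2100
M5
G00 X58.416 Y65.735
M4 S499
G1 X47.763 Y66.174 F2100
G1 X44.889 Y76.442 F2100
G1 X53.766 Y82.348 F2100
G1 X62.126 Y75.731 F2100
G1 X58.416 Y65.735 F2100
M5
G00 X110.840 Y120.846
M4 S499
G1 X105.934 Y109.501 F2100
G1 X98.935 Y96.879 F2100
G1 X89.842 Y82.979 F2100
G1 X78.656 Y67.802 F2100
G1 X65.376 Y51.347 F2100
G1 X50.003 Y33.615 F2100
M5
G00 X0.000 Y0.000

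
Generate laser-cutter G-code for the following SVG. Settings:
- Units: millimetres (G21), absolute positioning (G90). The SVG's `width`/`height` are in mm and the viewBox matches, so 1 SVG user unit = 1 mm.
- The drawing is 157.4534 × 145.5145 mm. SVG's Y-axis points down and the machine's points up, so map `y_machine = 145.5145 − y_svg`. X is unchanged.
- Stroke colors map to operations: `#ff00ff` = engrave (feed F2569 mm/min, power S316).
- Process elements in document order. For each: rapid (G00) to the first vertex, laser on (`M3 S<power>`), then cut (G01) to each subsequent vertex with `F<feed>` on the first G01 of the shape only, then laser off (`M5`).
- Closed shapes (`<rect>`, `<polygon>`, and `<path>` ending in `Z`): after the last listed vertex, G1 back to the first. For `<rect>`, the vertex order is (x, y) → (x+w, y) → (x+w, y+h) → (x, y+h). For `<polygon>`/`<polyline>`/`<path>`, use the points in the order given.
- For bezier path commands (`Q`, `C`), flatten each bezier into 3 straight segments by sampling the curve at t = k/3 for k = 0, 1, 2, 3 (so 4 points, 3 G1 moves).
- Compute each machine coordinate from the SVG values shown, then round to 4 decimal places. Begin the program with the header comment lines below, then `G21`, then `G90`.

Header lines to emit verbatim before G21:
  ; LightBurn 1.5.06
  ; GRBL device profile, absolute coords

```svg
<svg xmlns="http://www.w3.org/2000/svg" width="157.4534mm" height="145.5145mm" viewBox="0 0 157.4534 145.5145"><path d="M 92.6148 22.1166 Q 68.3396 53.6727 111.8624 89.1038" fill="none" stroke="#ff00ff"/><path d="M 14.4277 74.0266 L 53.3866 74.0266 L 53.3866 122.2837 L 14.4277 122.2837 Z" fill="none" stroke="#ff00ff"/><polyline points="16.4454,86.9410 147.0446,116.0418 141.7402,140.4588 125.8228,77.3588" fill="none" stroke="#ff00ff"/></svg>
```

1 u = 1 mm; y_m = 145.5145 − y.

[1] `<path>` quadratic bezier, #ff00ff→engrave S316 F2569: (92.6148,123.3979) → (83.9644,101.9299) → (90.3803,79.6009) → (111.8624,56.4107)

[2] `<path>` rectangle, #ff00ff→engrave S316 F2569: (14.4277,71.4879) → (53.3866,71.4879) → (53.3866,23.2308) → (14.4277,23.2308) → (14.4277,71.4879) (closed)

[3] `<polyline>` open polyline, #ff00ff→engrave S316 F2569: (16.4454,58.5735) → (147.0446,29.4727) → (141.7402,5.0557) → (125.8228,68.1557)

; LightBurn 1.5.06
; GRBL device profile, absolute coords
G21
G90
G00 X92.6148 Y123.3979
M3 S316
G01 X83.9644 Y101.9299 F2569
G01 X90.3803 Y79.6009
G01 X111.8624 Y56.4107
M5
G00 X14.4277 Y71.4879
M3 S316
G01 X53.3866 Y71.4879 F2569
G01 X53.3866 Y23.2308
G01 X14.4277 Y23.2308
G01 X14.4277 Y71.4879
M5
G00 X16.4454 Y58.5735
M3 S316
G01 X147.0446 Y29.4727 F2569
G01 X141.7402 Y5.0557
G01 X125.8228 Y68.1557
M5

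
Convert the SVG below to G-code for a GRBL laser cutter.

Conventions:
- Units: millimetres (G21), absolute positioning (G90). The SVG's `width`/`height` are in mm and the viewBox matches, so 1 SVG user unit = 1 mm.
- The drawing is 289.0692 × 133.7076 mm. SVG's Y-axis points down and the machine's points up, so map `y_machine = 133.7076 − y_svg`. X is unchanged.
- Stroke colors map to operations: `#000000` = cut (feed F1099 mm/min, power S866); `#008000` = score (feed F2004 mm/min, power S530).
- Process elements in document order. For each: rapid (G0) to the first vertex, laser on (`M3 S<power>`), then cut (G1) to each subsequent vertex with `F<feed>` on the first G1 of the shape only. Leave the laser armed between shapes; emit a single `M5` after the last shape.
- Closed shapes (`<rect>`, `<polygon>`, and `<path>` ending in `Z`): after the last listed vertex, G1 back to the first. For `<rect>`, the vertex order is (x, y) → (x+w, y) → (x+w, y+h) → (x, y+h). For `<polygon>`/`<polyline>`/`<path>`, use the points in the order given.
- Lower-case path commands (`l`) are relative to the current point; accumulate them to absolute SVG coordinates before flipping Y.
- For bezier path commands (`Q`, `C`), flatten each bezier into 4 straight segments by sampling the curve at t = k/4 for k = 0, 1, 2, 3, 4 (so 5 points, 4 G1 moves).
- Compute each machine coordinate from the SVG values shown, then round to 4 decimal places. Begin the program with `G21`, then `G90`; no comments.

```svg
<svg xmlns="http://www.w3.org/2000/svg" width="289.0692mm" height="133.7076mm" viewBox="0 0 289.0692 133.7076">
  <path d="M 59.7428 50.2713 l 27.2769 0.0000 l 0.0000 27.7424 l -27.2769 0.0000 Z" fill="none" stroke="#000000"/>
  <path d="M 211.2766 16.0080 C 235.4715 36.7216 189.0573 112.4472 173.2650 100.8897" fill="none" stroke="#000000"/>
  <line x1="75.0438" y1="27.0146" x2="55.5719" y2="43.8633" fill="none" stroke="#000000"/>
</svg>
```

viewBox `0 0 289.0692 133.7076` with mm width/height → 1 unit = 1 mm. Flip: y_m = 133.7076 − y_svg.

**Shape 1** — `<path>` rectangle, stroke `#000000` → cut (S866, F1099). Machine vertices: (59.7428,83.4363) → (87.0197,83.4363) → (87.0197,55.6939) → (59.7428,55.6939) → (59.7428,83.4363). Closed: final G1 returns to the first vertex.

**Shape 2** — `<path>` cubic bezier, stroke `#000000` → cut (S866, F1099). Control points (SVG): P0=(211.2766,16.0080), P1=(235.4715,36.7216), P2=(189.0573,112.4472), P3=(173.2650,100.8897); sampled at t=k/4. Machine vertices: (211.2766,117.6996) → (217.7653,94.0730) → (207.2660,63.1571) → (189.2691,38.2920) → (173.2650,32.8179). Open path.

**Shape 3** — `<line>` line segment, stroke `#000000` → cut (S866, F1099). Machine vertices: (75.0438,106.6930) → (55.5719,89.8443). Open path.

G21
G90
G0 X59.7428 Y83.4363
M3 S866
G1 X87.0197 Y83.4363 F1099
G1 X87.0197 Y55.6939
G1 X59.7428 Y55.6939
G1 X59.7428 Y83.4363
G0 X211.2766 Y117.6996
M3 S866
G1 X217.7653 Y94.0730 F1099
G1 X207.2660 Y63.1571
G1 X189.2691 Y38.2920
G1 X173.2650 Y32.8179
G0 X75.0438 Y106.6930
M3 S866
G1 X55.5719 Y89.8443 F1099
M5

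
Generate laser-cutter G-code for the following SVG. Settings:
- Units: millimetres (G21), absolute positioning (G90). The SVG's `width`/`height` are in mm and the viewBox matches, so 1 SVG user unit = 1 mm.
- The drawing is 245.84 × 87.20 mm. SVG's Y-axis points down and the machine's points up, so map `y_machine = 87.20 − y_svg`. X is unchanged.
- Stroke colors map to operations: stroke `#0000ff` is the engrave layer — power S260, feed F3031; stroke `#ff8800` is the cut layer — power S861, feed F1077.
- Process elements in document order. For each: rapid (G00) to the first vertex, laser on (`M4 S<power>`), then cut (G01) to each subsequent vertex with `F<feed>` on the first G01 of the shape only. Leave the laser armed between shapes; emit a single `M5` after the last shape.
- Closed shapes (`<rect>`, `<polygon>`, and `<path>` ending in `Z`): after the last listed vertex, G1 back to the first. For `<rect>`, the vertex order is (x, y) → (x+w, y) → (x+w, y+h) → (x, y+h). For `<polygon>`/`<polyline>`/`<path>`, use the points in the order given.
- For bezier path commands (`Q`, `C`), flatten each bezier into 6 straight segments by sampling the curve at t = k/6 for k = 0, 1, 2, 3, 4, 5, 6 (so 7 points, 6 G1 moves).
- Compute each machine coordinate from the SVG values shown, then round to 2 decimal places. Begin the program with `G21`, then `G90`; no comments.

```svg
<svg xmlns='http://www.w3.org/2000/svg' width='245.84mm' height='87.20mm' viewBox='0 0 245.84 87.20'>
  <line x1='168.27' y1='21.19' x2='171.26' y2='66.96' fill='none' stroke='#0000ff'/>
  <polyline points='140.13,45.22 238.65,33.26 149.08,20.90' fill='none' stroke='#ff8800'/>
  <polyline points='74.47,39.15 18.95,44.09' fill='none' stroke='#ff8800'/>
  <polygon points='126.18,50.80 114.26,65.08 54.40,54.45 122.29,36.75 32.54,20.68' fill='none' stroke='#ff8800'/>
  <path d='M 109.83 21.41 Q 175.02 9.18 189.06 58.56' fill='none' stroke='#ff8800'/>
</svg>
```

viewBox `0 0 245.84 87.20` with mm width/height → 1 unit = 1 mm. Flip: y_m = 87.20 − y_svg.

**Shape 1** — `<line>` line segment, stroke `#0000ff` → engrave (S260, F3031). Machine vertices: (168.27,66.01) → (171.26,20.24). Open path.

**Shape 2** — `<polyline>` open polyline, stroke `#ff8800` → cut (S861, F1077). Machine vertices: (140.13,41.98) → (238.65,53.94) → (149.08,66.30). Open path.

**Shape 3** — `<polyline>` line segment, stroke `#ff8800` → cut (S861, F1077). Machine vertices: (74.47,48.05) → (18.95,43.11). Open path.

**Shape 4** — `<polygon>` closed polygon, stroke `#ff8800` → cut (S861, F1077). Machine vertices: (126.18,36.40) → (114.26,22.12) → (54.40,32.75) → (122.29,50.45) → (32.54,66.52) → (126.18,36.40). Closed: final G1 returns to the first vertex.

**Shape 5** — `<path>` quadratic bezier, stroke `#ff8800` → cut (S861, F1077). Control points (SVG): P0=(109.83,21.41), P1=(175.02,9.18), P2=(189.06,58.56); sampled at t=k/6. Machine vertices: (109.83,65.79) → (130.14,68.16) → (147.61,67.10) → (162.23,62.62) → (174.02,54.71) → (182.96,43.39) → (189.06,28.64). Open path.

G21
G90
G00 X168.27 Y66.01
M4 S260
G01 X171.26 Y20.24 F3031
G00 X140.13 Y41.98
M4 S861
G01 X238.65 Y53.94 F1077
G01 X149.08 Y66.30
G00 X74.47 Y48.05
M4 S861
G01 X18.95 Y43.11 F1077
G00 X126.18 Y36.40
M4 S861
G01 X114.26 Y22.12 F1077
G01 X54.40 Y32.75
G01 X122.29 Y50.45
G01 X32.54 Y66.52
G01 X126.18 Y36.40
G00 X109.83 Y65.79
M4 S861
G01 X130.14 Y68.16 F1077
G01 X147.61 Y67.10
G01 X162.23 Y62.62
G01 X174.02 Y54.71
G01 X182.96 Y43.39
G01 X189.06 Y28.64
M5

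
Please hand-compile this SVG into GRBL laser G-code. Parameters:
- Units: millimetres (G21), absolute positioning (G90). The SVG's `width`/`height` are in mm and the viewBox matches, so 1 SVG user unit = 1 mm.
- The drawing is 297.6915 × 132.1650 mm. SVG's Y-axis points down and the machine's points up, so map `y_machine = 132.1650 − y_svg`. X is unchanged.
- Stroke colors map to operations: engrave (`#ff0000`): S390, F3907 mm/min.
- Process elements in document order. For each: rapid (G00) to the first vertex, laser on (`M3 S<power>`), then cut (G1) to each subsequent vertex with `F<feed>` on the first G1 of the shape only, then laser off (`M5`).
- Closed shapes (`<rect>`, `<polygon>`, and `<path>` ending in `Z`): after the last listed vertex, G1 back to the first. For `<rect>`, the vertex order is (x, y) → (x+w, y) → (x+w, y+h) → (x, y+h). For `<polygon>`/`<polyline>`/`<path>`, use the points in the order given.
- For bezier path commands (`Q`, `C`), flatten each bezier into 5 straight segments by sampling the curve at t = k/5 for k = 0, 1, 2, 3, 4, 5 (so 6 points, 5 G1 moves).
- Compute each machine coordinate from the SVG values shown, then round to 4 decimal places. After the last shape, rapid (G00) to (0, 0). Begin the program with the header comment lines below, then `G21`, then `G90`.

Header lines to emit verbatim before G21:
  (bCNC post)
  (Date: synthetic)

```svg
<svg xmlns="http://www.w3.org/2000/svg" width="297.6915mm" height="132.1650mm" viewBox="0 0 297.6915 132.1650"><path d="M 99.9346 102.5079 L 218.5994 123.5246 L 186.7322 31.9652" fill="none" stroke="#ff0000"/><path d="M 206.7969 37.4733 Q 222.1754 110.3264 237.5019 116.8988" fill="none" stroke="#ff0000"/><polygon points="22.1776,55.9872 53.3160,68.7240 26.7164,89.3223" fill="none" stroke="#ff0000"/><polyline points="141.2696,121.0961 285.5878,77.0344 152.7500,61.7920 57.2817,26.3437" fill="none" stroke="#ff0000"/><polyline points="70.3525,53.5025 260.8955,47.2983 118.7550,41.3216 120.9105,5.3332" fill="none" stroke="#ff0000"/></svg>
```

viewBox `0 0 297.6915 132.1650` with mm width/height → 1 unit = 1 mm. Flip: y_m = 132.1650 − y_svg.

**Shape 1** — `<path>` open polyline, stroke `#ff0000` → engrave (S390, F3907). Machine vertices: (99.9346,29.6571) → (218.5994,8.6404) → (186.7322,100.1998). Open path.

**Shape 2** — `<path>` quadratic bezier, stroke `#ff0000` → engrave (S390, F3907). Control points (SVG): P0=(206.7969,37.4733), P1=(222.1754,110.3264), P2=(237.5019,116.8988); sampled at t=k/5. Machine vertices: (206.7969,94.6917) → (212.9462,68.2017) → (219.0914,47.0141) → (225.2324,31.1290) → (231.3692,20.5464) → (237.5019,15.2662). Open path.

**Shape 3** — `<polygon>` regular polygon, stroke `#ff0000` → engrave (S390, F3907). Machine vertices: (22.1776,76.1778) → (53.3160,63.4410) → (26.7164,42.8427) → (22.1776,76.1778). Closed: final G1 returns to the first vertex.

**Shape 4** — `<polyline>` open polyline, stroke `#ff0000` → engrave (S390, F3907). Machine vertices: (141.2696,11.0689) → (285.5878,55.1306) → (152.7500,70.3730) → (57.2817,105.8213). Open path.

**Shape 5** — `<polyline>` open polyline, stroke `#ff0000` → engrave (S390, F3907). Machine vertices: (70.3525,78.6625) → (260.8955,84.8667) → (118.7550,90.8434) → (120.9105,126.8318). Open path.

(bCNC post)
(Date: synthetic)
G21
G90
G00 X99.9346 Y29.6571
M3 S390
G1 X218.5994 Y8.6404 F3907
G1 X186.7322 Y100.1998
M5
G00 X206.7969 Y94.6917
M3 S390
G1 X212.9462 Y68.2017 F3907
G1 X219.0914 Y47.0141
G1 X225.2324 Y31.1290
G1 X231.3692 Y20.5464
G1 X237.5019 Y15.2662
M5
G00 X22.1776 Y76.1778
M3 S390
G1 X53.3160 Y63.4410 F3907
G1 X26.7164 Y42.8427
G1 X22.1776 Y76.1778
M5
G00 X141.2696 Y11.0689
M3 S390
G1 X285.5878 Y55.1306 F3907
G1 X152.7500 Y70.3730
G1 X57.2817 Y105.8213
M5
G00 X70.3525 Y78.6625
M3 S390
G1 X260.8955 Y84.8667 F3907
G1 X118.7550 Y90.8434
G1 X120.9105 Y126.8318
M5
G00 X0.0000 Y0.0000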